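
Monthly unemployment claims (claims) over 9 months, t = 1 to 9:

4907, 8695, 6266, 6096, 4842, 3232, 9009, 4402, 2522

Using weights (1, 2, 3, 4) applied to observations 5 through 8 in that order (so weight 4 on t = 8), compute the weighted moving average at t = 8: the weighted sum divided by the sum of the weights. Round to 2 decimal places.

5594.10

Weighted sum: 1·4842 + 2·3232 + 3·9009 + 4·4402 = 4842 + 6464 + 27027 + 17608 = 55941
Weight total: 1 + 2 + 3 + 4 = 10
WMA = 55941 / 10 = 5594.10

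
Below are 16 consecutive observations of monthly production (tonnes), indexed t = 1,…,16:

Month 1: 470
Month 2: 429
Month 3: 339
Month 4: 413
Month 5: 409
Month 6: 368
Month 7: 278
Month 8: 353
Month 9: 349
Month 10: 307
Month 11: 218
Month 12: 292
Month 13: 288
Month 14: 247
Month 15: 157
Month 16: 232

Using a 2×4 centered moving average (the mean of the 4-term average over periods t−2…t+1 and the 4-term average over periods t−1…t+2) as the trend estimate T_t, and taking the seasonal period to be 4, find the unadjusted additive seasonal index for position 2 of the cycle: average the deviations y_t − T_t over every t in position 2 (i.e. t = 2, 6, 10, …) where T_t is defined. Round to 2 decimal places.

Season position 2 occurs at t = 6, 10, 14 (where T_t is defined).
t=6: T_6 = 359.5000; y_6 − T_6 = 368 − 359.5000 = 8.5000
t=10: T_10 = 299.1250; y_10 − T_10 = 307 − 299.1250 = 7.8750
t=14: T_14 = 238.5000; y_14 − T_14 = 247 − 238.5000 = 8.5000
Mean deviation: (8.5000 + 7.8750 + 8.5000) / 3 = 8.29

8.29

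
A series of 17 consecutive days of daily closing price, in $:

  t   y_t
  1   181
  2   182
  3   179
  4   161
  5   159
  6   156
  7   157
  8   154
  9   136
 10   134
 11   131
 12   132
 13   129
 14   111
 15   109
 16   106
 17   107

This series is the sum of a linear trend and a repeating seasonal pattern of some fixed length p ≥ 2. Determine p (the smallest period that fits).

First differences y_{t+1} − y_t: 1, -3, -18, -2, -3, 1, -3, -18, -2, -3, 1, -3, …
The difference pattern repeats every 5 terms and not for any smaller step, so p = 5.

5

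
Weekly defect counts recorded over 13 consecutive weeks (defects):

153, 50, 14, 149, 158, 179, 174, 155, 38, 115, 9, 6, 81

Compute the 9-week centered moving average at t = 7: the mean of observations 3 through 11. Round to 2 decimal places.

Sum of periods 3–11: 14 + 149 + 158 + 179 + 174 + 155 + 38 + 115 + 9 = 991
Divide by 9: 991 / 9 = 110.11

110.11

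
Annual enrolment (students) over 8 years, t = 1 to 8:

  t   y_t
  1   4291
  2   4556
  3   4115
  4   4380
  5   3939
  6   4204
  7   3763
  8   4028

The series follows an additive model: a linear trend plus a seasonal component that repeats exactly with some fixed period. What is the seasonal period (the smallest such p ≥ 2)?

First differences y_{t+1} − y_t: 265, -441, 265, -441, 265, -441, …
The difference pattern repeats every 2 terms and not for any smaller step, so p = 2.

2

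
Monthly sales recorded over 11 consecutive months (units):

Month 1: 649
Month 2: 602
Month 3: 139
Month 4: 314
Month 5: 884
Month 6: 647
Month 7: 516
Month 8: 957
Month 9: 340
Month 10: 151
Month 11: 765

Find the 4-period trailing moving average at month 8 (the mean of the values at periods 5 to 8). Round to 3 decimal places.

751.000

Sum of periods 5–8: 884 + 647 + 516 + 957 = 3004
Divide by 4: 3004 / 4 = 751.000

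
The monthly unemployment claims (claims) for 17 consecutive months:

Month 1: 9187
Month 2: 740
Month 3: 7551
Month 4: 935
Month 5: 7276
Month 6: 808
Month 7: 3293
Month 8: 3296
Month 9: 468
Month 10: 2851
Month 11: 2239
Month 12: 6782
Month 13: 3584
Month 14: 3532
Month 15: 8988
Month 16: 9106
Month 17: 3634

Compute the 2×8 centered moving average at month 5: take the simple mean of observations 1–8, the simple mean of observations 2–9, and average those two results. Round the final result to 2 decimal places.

Sum over 1–8: 9187 + 740 + 7551 + 935 + 7276 + 808 + 3293 + 3296 = 33086
Sum over 2–9: 740 + 7551 + 935 + 7276 + 808 + 3293 + 3296 + 468 = 24367
CMA at t=5 = (33086 + 24367) / (2·8) = 57453 / 16 = 3590.81

3590.81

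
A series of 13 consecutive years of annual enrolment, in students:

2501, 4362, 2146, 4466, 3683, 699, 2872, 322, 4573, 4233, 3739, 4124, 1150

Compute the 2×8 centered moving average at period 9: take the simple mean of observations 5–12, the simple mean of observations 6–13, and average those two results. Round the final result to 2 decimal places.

Sum over 5–12: 3683 + 699 + 2872 + 322 + 4573 + 4233 + 3739 + 4124 = 24245
Sum over 6–13: 699 + 2872 + 322 + 4573 + 4233 + 3739 + 4124 + 1150 = 21712
CMA at t=9 = (24245 + 21712) / (2·8) = 45957 / 16 = 2872.31

2872.31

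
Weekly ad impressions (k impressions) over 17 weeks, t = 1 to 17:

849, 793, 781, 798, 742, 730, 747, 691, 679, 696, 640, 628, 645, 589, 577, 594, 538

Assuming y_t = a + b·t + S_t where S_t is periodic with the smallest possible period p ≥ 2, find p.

3

First differences y_{t+1} − y_t: -56, -12, 17, -56, -12, 17, -56, -12, …
The difference pattern repeats every 3 terms and not for any smaller step, so p = 3.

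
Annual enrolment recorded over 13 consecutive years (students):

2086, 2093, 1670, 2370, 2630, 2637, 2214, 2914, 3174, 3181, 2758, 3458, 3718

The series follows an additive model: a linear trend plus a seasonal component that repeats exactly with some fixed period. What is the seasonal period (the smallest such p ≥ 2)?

4

First differences y_{t+1} − y_t: 7, -423, 700, 260, 7, -423, 700, 260, 7, -423, …
The difference pattern repeats every 4 terms and not for any smaller step, so p = 4.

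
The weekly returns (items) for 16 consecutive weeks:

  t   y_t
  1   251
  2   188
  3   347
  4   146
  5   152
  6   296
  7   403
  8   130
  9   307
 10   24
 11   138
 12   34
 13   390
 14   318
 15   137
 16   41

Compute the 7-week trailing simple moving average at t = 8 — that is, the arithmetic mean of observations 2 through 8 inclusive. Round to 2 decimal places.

Sum of periods 2–8: 188 + 347 + 146 + 152 + 296 + 403 + 130 = 1662
Divide by 7: 1662 / 7 = 237.43

237.43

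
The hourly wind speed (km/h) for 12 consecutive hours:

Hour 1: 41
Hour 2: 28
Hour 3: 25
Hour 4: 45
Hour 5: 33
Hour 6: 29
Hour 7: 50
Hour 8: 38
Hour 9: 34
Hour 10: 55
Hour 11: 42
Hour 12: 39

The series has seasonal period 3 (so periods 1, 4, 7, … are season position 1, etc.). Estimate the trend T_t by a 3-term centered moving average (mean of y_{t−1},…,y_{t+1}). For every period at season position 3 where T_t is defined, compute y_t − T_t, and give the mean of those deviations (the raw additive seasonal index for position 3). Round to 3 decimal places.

Season position 3 occurs at t = 3, 6, 9 (where T_t is defined).
t=3: T_3 = 32.66667; y_3 − T_3 = 25 − 32.66667 = -7.66667
t=6: T_6 = 37.33333; y_6 − T_6 = 29 − 37.33333 = -8.33333
t=9: T_9 = 42.33333; y_9 − T_9 = 34 − 42.33333 = -8.33333
Mean deviation: (-7.66667 + -8.33333 + -8.33333) / 3 = -8.111

-8.111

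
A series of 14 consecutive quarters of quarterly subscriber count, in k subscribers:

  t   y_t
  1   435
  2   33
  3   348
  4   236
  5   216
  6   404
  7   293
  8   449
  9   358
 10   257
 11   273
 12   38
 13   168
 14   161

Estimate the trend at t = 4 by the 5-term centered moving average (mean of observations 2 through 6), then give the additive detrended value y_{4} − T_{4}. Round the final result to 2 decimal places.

Trend T_4 = (33 + 348 + 236 + 216 + 404) / 5 = 1237/5 = 247.4000
Detrended value: 236 − 247.4000 = -11.40

-11.40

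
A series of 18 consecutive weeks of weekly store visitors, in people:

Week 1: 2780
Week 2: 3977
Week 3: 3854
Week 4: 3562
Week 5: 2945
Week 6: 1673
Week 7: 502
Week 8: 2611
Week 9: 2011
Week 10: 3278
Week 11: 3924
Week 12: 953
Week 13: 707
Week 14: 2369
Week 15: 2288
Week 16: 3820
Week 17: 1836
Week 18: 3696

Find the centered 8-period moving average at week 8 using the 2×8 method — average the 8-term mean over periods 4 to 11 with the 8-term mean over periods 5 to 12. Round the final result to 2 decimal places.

Sum over 4–11: 3562 + 2945 + 1673 + 502 + 2611 + 2011 + 3278 + 3924 = 20506
Sum over 5–12: 2945 + 1673 + 502 + 2611 + 2011 + 3278 + 3924 + 953 = 17897
CMA at t=8 = (20506 + 17897) / (2·8) = 38403 / 16 = 2400.19

2400.19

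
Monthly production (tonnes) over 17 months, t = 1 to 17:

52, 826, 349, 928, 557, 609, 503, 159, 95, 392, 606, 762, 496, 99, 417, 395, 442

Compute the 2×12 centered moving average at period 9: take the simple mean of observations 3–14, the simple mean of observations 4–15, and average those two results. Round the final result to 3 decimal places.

465.750

Sum over 3–14: 349 + 928 + 557 + 609 + 503 + 159 + 95 + 392 + 606 + 762 + 496 + 99 = 5555
Sum over 4–15: 928 + 557 + 609 + 503 + 159 + 95 + 392 + 606 + 762 + 496 + 99 + 417 = 5623
CMA at t=9 = (5555 + 5623) / (2·12) = 11178 / 24 = 465.750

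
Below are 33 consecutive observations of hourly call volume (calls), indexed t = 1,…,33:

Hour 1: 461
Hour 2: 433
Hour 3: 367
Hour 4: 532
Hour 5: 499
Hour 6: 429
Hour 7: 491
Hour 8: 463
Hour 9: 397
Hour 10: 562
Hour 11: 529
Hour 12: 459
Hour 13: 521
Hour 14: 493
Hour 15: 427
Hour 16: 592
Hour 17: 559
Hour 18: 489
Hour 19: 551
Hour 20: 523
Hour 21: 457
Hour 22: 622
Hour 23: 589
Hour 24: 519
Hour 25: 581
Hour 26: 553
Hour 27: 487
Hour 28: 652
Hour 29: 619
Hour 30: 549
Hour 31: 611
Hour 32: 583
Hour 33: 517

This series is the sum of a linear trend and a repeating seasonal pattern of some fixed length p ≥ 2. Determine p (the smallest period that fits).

6

First differences y_{t+1} − y_t: -28, -66, 165, -33, -70, 62, -28, -66, 165, -33, -70, 62, -28, -66, …
The difference pattern repeats every 6 terms and not for any smaller step, so p = 6.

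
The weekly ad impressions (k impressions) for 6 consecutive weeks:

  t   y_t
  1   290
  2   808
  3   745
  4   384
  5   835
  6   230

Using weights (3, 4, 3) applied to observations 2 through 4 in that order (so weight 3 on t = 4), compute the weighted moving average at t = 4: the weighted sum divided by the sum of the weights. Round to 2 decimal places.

Weighted sum: 3·808 + 4·745 + 3·384 = 2424 + 2980 + 1152 = 6556
Weight total: 3 + 4 + 3 = 10
WMA = 6556 / 10 = 655.60

655.60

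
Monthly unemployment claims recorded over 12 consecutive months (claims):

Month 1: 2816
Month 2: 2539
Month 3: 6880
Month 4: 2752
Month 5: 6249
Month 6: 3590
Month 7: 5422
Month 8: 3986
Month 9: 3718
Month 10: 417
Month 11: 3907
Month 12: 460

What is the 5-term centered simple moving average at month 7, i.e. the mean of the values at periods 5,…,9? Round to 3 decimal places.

Sum of periods 5–9: 6249 + 3590 + 5422 + 3986 + 3718 = 22965
Divide by 5: 22965 / 5 = 4593.000

4593.000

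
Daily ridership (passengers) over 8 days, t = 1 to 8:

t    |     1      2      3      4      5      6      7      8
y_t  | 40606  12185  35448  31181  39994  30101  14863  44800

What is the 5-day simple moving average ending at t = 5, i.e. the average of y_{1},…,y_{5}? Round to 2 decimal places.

Sum of periods 1–5: 40606 + 12185 + 35448 + 31181 + 39994 = 159414
Divide by 5: 159414 / 5 = 31882.80

31882.80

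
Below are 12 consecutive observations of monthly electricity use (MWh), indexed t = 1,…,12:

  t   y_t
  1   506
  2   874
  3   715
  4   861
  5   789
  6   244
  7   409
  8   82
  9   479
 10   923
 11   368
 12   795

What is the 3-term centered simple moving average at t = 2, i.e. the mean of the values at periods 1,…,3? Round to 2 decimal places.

Sum of periods 1–3: 506 + 874 + 715 = 2095
Divide by 3: 2095 / 3 = 698.33

698.33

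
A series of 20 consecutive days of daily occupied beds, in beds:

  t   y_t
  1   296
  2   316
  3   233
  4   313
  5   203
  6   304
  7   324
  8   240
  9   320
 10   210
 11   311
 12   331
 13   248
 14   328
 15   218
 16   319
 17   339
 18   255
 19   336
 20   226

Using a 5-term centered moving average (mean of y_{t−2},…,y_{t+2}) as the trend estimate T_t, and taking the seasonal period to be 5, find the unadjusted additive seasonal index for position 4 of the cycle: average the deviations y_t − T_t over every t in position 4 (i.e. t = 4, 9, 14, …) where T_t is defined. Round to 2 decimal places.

Season position 4 occurs at t = 4, 9, 14 (where T_t is defined).
t=4: T_4 = 273.8000; y_4 − T_4 = 313 − 273.8000 = 39.2000
t=9: T_9 = 281.0000; y_9 − T_9 = 320 − 281.0000 = 39.0000
t=14: T_14 = 288.8000; y_14 − T_14 = 328 − 288.8000 = 39.2000
Mean deviation: (39.2000 + 39.0000 + 39.2000) / 3 = 39.13

39.13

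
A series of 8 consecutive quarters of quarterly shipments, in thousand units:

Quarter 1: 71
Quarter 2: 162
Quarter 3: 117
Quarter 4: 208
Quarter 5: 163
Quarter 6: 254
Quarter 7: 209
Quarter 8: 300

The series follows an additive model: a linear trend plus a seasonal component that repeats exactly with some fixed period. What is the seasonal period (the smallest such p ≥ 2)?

First differences y_{t+1} − y_t: 91, -45, 91, -45, 91, -45, …
The difference pattern repeats every 2 terms and not for any smaller step, so p = 2.

2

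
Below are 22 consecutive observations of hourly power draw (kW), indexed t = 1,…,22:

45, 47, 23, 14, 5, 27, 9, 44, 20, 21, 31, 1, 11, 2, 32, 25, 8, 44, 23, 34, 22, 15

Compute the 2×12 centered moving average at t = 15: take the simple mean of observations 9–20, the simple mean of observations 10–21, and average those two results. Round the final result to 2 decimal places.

Sum over 9–20: 20 + 21 + 31 + 1 + 11 + 2 + 32 + 25 + 8 + 44 + 23 + 34 = 252
Sum over 10–21: 21 + 31 + 1 + 11 + 2 + 32 + 25 + 8 + 44 + 23 + 34 + 22 = 254
CMA at t=15 = (252 + 254) / (2·12) = 506 / 24 = 21.08

21.08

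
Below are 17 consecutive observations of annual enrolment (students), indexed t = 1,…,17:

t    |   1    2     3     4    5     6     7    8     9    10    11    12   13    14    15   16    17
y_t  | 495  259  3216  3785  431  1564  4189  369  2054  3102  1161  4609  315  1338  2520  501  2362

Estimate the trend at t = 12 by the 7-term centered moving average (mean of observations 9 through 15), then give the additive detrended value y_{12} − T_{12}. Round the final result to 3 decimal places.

Trend T_12 = (2054 + 3102 + 1161 + 4609 + 315 + 1338 + 2520) / 7 = 15099/7 = 2157.00000
Detrended value: 4609 − 2157.00000 = 2452.000

2452.000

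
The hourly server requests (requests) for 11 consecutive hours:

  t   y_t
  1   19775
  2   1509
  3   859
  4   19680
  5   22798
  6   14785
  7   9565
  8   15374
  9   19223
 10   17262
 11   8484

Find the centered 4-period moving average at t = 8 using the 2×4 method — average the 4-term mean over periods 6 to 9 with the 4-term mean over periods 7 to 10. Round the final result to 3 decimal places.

Sum over 6–9: 14785 + 9565 + 15374 + 19223 = 58947
Sum over 7–10: 9565 + 15374 + 19223 + 17262 = 61424
CMA at t=8 = (58947 + 61424) / (2·4) = 120371 / 8 = 15046.375

15046.375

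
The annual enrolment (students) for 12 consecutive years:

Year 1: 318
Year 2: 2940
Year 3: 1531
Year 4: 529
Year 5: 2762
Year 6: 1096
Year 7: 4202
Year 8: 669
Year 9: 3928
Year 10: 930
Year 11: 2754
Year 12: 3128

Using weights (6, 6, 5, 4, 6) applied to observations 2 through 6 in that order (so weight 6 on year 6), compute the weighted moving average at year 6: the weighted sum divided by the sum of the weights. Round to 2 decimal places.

1744.26

Weighted sum: 6·2940 + 6·1531 + 5·529 + 4·2762 + 6·1096 = 17640 + 9186 + 2645 + 11048 + 6576 = 47095
Weight total: 6 + 6 + 5 + 4 + 6 = 27
WMA = 47095 / 27 = 1744.26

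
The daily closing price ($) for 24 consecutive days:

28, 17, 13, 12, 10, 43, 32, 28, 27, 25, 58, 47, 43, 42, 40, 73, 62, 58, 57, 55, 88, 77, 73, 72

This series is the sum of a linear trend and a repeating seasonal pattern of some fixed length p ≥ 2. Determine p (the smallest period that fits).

5

First differences y_{t+1} − y_t: -11, -4, -1, -2, 33, -11, -4, -1, -2, 33, -11, -4, …
The difference pattern repeats every 5 terms and not for any smaller step, so p = 5.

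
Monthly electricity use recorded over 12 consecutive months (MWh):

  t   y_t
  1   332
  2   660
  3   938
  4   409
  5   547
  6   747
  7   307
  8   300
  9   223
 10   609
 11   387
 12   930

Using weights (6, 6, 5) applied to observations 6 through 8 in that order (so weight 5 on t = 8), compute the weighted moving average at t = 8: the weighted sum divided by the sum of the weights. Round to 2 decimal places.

Weighted sum: 6·747 + 6·307 + 5·300 = 4482 + 1842 + 1500 = 7824
Weight total: 6 + 6 + 5 = 17
WMA = 7824 / 17 = 460.24

460.24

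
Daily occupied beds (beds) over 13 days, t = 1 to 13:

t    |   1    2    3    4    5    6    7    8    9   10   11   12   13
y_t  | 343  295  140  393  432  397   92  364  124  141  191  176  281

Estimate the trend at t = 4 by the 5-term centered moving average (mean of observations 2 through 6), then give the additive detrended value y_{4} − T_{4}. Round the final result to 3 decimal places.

61.600

Trend T_4 = (295 + 140 + 393 + 432 + 397) / 5 = 1657/5 = 331.40000
Detrended value: 393 − 331.40000 = 61.600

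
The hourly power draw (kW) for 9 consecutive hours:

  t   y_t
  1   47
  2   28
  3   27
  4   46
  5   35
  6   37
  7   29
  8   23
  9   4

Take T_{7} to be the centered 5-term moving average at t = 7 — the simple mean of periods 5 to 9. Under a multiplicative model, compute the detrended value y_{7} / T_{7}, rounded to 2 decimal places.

1.13

Trend T_7 = (35 + 37 + 29 + 23 + 4) / 5 = 128/5 = 25.6000
Ratio to trend: 29 / 25.6000 = 1.13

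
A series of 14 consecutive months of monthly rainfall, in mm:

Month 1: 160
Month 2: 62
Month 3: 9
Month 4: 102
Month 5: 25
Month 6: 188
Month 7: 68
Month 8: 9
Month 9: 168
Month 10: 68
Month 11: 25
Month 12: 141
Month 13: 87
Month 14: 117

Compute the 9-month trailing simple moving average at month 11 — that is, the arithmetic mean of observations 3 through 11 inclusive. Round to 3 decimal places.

73.556

Sum of periods 3–11: 9 + 102 + 25 + 188 + 68 + 9 + 168 + 68 + 25 = 662
Divide by 9: 662 / 9 = 73.556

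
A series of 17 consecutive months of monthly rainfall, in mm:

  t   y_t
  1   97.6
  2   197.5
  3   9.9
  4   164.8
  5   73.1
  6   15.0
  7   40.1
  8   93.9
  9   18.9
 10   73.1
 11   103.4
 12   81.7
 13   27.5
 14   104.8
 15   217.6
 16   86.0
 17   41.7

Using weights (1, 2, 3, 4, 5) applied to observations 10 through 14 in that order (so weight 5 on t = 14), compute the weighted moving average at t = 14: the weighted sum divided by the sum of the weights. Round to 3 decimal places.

77.267

Weighted sum: 1·73.1 + 2·103.4 + 3·81.7 + 4·27.5 + 5·104.8 = 73.1 + 206.8 + 245.1 + 110.0 + 524.0 = 1159.0
Weight total: 1 + 2 + 3 + 4 + 5 = 15
WMA = 1159.0 / 15 = 77.267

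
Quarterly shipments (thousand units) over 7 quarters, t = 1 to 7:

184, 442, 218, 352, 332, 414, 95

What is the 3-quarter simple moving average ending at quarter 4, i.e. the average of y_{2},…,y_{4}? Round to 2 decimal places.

Sum of periods 2–4: 442 + 218 + 352 = 1012
Divide by 3: 1012 / 3 = 337.33

337.33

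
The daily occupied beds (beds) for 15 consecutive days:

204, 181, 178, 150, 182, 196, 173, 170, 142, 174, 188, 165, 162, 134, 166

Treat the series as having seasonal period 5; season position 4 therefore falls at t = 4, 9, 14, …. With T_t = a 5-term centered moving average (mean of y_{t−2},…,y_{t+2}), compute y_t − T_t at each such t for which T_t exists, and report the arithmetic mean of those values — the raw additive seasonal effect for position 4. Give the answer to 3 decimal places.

Season position 4 occurs at t = 4, 9 (where T_t is defined).
t=4: T_4 = 177.40000; y_4 − T_4 = 150 − 177.40000 = -27.40000
t=9: T_9 = 169.40000; y_9 − T_9 = 142 − 169.40000 = -27.40000
Mean deviation: (-27.40000 + -27.40000) / 2 = -27.400

-27.400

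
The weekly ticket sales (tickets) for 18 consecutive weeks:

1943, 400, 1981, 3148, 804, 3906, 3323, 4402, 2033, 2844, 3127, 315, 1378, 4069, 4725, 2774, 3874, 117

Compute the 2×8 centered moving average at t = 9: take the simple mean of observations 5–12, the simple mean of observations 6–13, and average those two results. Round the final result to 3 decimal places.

2630.125

Sum over 5–12: 804 + 3906 + 3323 + 4402 + 2033 + 2844 + 3127 + 315 = 20754
Sum over 6–13: 3906 + 3323 + 4402 + 2033 + 2844 + 3127 + 315 + 1378 = 21328
CMA at t=9 = (20754 + 21328) / (2·8) = 42082 / 16 = 2630.125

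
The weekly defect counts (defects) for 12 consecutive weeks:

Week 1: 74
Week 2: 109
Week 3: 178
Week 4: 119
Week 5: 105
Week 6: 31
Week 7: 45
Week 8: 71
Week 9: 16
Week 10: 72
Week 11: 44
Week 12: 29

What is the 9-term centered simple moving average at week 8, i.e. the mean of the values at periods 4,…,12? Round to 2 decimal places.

Sum of periods 4–12: 119 + 105 + 31 + 45 + 71 + 16 + 72 + 44 + 29 = 532
Divide by 9: 532 / 9 = 59.11

59.11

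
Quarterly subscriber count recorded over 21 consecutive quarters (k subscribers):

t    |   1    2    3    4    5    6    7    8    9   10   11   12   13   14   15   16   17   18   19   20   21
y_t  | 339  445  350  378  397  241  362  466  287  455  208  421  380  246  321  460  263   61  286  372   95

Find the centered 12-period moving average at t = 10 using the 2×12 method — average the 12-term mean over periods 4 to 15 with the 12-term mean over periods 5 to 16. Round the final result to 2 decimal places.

350.25

Sum over 4–15: 378 + 397 + 241 + 362 + 466 + 287 + 455 + 208 + 421 + 380 + 246 + 321 = 4162
Sum over 5–16: 397 + 241 + 362 + 466 + 287 + 455 + 208 + 421 + 380 + 246 + 321 + 460 = 4244
CMA at t=10 = (4162 + 4244) / (2·12) = 8406 / 24 = 350.25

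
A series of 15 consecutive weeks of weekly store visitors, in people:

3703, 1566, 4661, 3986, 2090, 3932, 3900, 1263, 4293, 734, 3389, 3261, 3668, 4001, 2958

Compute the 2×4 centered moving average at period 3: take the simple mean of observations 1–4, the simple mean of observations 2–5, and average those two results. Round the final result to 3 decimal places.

Sum over 1–4: 3703 + 1566 + 4661 + 3986 = 13916
Sum over 2–5: 1566 + 4661 + 3986 + 2090 = 12303
CMA at t=3 = (13916 + 12303) / (2·4) = 26219 / 8 = 3277.375

3277.375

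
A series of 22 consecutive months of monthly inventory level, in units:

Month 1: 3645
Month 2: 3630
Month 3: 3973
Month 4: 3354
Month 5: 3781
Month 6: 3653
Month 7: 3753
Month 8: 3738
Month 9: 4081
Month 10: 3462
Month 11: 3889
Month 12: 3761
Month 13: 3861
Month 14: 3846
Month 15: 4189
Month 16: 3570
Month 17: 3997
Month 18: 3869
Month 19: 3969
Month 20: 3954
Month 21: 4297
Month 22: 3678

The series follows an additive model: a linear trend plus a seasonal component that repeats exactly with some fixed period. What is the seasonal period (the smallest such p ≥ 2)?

6

First differences y_{t+1} − y_t: -15, 343, -619, 427, -128, 100, -15, 343, -619, 427, -128, 100, -15, 343, …
The difference pattern repeats every 6 terms and not for any smaller step, so p = 6.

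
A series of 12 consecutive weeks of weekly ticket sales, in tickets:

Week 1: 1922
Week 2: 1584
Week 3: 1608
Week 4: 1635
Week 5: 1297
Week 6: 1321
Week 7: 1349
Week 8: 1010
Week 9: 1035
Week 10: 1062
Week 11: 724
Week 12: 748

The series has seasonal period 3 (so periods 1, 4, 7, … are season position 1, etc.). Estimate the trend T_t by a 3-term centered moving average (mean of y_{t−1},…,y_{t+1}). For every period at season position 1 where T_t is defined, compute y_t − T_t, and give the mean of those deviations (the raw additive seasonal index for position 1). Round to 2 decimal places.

Season position 1 occurs at t = 4, 7, 10 (where T_t is defined).
t=4: T_4 = 1513.3333; y_4 − T_4 = 1635 − 1513.3333 = 121.6667
t=7: T_7 = 1226.6667; y_7 − T_7 = 1349 − 1226.6667 = 122.3333
t=10: T_10 = 940.3333; y_10 − T_10 = 1062 − 940.3333 = 121.6667
Mean deviation: (121.6667 + 122.3333 + 121.6667) / 3 = 121.89

121.89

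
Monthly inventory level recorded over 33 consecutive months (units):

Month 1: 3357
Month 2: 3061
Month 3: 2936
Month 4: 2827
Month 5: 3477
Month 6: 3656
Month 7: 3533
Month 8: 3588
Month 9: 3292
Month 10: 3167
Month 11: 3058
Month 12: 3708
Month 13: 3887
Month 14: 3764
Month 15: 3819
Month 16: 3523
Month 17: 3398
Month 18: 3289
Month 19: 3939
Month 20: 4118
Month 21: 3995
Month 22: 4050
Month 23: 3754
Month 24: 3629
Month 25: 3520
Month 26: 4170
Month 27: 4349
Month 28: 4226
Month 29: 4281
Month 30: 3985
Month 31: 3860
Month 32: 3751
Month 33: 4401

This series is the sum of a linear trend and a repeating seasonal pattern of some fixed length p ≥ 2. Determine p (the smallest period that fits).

First differences y_{t+1} − y_t: -296, -125, -109, 650, 179, -123, 55, -296, -125, -109, 650, 179, -123, 55, -296, -125, …
The difference pattern repeats every 7 terms and not for any smaller step, so p = 7.

7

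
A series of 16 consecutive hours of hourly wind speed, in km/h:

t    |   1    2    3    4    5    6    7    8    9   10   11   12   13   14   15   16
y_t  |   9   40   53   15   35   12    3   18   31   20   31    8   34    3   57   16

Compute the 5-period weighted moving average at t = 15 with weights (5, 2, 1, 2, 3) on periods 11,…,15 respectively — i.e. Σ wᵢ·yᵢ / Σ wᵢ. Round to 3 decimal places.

Weighted sum: 5·31 + 2·8 + 1·34 + 2·3 + 3·57 = 155 + 16 + 34 + 6 + 171 = 382
Weight total: 5 + 2 + 1 + 2 + 3 = 13
WMA = 382 / 13 = 29.385

29.385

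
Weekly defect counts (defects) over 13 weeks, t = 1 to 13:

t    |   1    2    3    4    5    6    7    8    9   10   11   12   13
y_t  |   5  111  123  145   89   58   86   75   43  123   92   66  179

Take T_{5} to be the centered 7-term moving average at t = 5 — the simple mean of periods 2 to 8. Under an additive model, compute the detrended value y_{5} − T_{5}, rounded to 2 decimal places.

Trend T_5 = (111 + 123 + 145 + 89 + 58 + 86 + 75) / 7 = 687/7 = 98.1429
Detrended value: 89 − 98.1429 = -9.14

-9.14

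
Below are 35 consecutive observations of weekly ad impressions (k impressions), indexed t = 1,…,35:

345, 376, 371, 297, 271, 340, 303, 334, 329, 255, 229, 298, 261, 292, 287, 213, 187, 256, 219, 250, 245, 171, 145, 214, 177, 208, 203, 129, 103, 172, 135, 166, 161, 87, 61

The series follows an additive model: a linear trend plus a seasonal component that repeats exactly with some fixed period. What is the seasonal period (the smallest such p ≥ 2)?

First differences y_{t+1} − y_t: 31, -5, -74, -26, 69, -37, 31, -5, -74, -26, 69, -37, 31, -5, …
The difference pattern repeats every 6 terms and not for any smaller step, so p = 6.

6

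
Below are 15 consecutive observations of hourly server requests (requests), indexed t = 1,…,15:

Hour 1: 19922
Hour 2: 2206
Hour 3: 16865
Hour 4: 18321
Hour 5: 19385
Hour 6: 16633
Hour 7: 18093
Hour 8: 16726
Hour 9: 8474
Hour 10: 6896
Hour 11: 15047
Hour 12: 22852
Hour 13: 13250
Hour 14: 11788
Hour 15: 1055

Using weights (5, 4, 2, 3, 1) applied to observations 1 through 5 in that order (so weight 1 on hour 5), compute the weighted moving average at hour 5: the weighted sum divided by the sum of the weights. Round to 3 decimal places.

14434.133

Weighted sum: 5·19922 + 4·2206 + 2·16865 + 3·18321 + 1·19385 = 99610 + 8824 + 33730 + 54963 + 19385 = 216512
Weight total: 5 + 4 + 2 + 3 + 1 = 15
WMA = 216512 / 15 = 14434.133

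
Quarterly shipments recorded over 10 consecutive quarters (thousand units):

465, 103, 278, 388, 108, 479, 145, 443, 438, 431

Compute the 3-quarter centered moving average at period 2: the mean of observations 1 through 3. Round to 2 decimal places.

Sum of periods 1–3: 465 + 103 + 278 = 846
Divide by 3: 846 / 3 = 282.00

282.00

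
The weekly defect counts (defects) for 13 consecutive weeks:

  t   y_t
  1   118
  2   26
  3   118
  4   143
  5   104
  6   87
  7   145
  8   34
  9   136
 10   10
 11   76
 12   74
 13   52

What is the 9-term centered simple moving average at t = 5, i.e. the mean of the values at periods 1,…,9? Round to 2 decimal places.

Sum of periods 1–9: 118 + 26 + 118 + 143 + 104 + 87 + 145 + 34 + 136 = 911
Divide by 9: 911 / 9 = 101.22

101.22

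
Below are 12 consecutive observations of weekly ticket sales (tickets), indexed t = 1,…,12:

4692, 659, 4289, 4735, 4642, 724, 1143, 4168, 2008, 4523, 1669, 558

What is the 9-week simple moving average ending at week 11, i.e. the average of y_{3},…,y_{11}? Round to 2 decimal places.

Sum of periods 3–11: 4289 + 4735 + 4642 + 724 + 1143 + 4168 + 2008 + 4523 + 1669 = 27901
Divide by 9: 27901 / 9 = 3100.11

3100.11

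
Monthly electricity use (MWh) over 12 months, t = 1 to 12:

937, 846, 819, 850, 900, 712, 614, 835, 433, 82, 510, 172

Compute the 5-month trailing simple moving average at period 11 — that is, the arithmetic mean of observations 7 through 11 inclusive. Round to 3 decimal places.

Sum of periods 7–11: 614 + 835 + 433 + 82 + 510 = 2474
Divide by 5: 2474 / 5 = 494.800

494.800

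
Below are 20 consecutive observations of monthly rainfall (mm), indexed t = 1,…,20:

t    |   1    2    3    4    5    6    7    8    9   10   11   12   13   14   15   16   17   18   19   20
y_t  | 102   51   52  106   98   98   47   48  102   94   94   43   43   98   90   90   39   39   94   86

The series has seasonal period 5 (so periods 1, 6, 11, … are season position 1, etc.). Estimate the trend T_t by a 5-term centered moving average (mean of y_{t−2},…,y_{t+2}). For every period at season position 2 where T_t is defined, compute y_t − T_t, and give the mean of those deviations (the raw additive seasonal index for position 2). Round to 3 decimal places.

-31.467

Season position 2 occurs at t = 7, 12, 17 (where T_t is defined).
t=7: T_7 = 78.60000; y_7 − T_7 = 47 − 78.60000 = -31.60000
t=12: T_12 = 74.40000; y_12 − T_12 = 43 − 74.40000 = -31.40000
t=17: T_17 = 70.40000; y_17 − T_17 = 39 − 70.40000 = -31.40000
Mean deviation: (-31.60000 + -31.40000 + -31.40000) / 3 = -31.467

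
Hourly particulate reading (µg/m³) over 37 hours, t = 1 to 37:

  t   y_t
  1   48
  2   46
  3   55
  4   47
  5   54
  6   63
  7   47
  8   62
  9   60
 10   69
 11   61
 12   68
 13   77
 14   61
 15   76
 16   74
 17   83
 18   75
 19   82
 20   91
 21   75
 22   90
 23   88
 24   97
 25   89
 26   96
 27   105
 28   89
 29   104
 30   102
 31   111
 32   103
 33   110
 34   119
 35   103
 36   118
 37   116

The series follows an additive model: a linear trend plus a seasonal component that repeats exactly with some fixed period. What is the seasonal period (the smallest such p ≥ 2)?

First differences y_{t+1} − y_t: -2, 9, -8, 7, 9, -16, 15, -2, 9, -8, 7, 9, -16, 15, -2, 9, …
The difference pattern repeats every 7 terms and not for any smaller step, so p = 7.

7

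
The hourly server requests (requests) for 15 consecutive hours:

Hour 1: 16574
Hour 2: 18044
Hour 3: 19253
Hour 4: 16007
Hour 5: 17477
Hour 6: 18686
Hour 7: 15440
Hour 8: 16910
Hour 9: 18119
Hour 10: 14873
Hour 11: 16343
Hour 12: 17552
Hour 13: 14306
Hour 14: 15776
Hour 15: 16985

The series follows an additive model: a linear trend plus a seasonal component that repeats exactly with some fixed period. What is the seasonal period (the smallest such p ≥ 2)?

3

First differences y_{t+1} − y_t: 1470, 1209, -3246, 1470, 1209, -3246, 1470, 1209, …
The difference pattern repeats every 3 terms and not for any smaller step, so p = 3.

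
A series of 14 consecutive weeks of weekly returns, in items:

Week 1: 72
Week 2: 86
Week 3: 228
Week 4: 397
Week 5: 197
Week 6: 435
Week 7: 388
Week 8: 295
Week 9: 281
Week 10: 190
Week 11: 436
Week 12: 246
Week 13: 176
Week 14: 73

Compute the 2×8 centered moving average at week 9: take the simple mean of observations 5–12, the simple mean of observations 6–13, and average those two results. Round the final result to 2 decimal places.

307.19

Sum over 5–12: 197 + 435 + 388 + 295 + 281 + 190 + 436 + 246 = 2468
Sum over 6–13: 435 + 388 + 295 + 281 + 190 + 436 + 246 + 176 = 2447
CMA at t=9 = (2468 + 2447) / (2·8) = 4915 / 16 = 307.19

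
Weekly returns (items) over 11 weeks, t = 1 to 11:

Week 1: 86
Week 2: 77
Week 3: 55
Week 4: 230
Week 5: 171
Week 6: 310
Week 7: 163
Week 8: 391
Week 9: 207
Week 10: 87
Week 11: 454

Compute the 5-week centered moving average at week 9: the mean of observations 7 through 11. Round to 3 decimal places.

260.400

Sum of periods 7–11: 163 + 391 + 207 + 87 + 454 = 1302
Divide by 5: 1302 / 5 = 260.400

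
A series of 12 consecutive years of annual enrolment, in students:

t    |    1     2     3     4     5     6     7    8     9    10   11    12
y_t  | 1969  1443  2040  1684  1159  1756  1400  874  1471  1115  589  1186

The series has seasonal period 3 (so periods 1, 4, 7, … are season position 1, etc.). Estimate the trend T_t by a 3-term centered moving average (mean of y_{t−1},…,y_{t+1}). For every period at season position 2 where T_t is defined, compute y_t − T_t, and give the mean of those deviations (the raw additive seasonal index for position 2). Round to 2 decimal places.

-374.25

Season position 2 occurs at t = 2, 5, 8, 11 (where T_t is defined).
t=2: T_2 = 1817.3333; y_2 − T_2 = 1443 − 1817.3333 = -374.3333
t=5: T_5 = 1533.0000; y_5 − T_5 = 1159 − 1533.0000 = -374.0000
t=8: T_8 = 1248.3333; y_8 − T_8 = 874 − 1248.3333 = -374.3333
t=11: T_11 = 963.3333; y_11 − T_11 = 589 − 963.3333 = -374.3333
Mean deviation: (-374.3333 + -374.0000 + -374.3333 + -374.3333) / 4 = -374.25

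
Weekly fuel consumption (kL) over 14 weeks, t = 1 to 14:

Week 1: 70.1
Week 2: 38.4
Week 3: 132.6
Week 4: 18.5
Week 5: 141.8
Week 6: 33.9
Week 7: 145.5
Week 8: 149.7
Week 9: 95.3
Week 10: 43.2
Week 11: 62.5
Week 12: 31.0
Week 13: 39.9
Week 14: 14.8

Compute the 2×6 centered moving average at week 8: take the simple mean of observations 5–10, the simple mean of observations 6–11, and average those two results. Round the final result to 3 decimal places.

94.958

Sum over 5–10: 141.8 + 33.9 + 145.5 + 149.7 + 95.3 + 43.2 = 609.4
Sum over 6–11: 33.9 + 145.5 + 149.7 + 95.3 + 43.2 + 62.5 = 530.1
CMA at t=8 = (609.4 + 530.1) / (2·6) = 1139.5 / 12 = 94.958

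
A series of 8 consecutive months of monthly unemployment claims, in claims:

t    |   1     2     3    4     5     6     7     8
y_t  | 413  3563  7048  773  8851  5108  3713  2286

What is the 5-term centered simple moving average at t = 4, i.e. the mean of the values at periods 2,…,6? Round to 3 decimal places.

Sum of periods 2–6: 3563 + 7048 + 773 + 8851 + 5108 = 25343
Divide by 5: 25343 / 5 = 5068.600

5068.600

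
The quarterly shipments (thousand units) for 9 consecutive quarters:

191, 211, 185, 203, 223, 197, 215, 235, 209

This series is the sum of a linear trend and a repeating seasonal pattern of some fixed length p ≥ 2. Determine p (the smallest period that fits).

3

First differences y_{t+1} − y_t: 20, -26, 18, 20, -26, 18, 20, -26, …
The difference pattern repeats every 3 terms and not for any smaller step, so p = 3.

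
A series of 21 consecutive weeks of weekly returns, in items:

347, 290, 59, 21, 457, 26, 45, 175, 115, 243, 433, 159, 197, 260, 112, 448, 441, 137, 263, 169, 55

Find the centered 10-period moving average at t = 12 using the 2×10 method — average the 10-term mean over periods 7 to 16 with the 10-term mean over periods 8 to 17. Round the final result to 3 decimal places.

Sum over 7–16: 45 + 175 + 115 + 243 + 433 + 159 + 197 + 260 + 112 + 448 = 2187
Sum over 8–17: 175 + 115 + 243 + 433 + 159 + 197 + 260 + 112 + 448 + 441 = 2583
CMA at t=12 = (2187 + 2583) / (2·10) = 4770 / 20 = 238.500

238.500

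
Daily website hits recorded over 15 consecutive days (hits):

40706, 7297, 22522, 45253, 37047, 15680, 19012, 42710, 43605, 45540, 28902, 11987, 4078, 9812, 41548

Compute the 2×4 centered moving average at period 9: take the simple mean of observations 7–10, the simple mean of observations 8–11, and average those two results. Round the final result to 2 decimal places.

Sum over 7–10: 19012 + 42710 + 43605 + 45540 = 150867
Sum over 8–11: 42710 + 43605 + 45540 + 28902 = 160757
CMA at t=9 = (150867 + 160757) / (2·4) = 311624 / 8 = 38953.00

38953.00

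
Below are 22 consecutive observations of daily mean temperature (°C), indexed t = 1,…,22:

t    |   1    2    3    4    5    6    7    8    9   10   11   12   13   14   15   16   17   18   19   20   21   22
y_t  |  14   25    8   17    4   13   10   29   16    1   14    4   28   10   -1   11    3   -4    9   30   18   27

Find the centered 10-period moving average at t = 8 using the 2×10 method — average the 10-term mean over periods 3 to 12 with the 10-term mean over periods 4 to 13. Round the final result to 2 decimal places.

Sum over 3–12: 8 + 17 + 4 + 13 + 10 + 29 + 16 + 1 + 14 + 4 = 116
Sum over 4–13: 17 + 4 + 13 + 10 + 29 + 16 + 1 + 14 + 4 + 28 = 136
CMA at t=8 = (116 + 136) / (2·10) = 252 / 20 = 12.60

12.60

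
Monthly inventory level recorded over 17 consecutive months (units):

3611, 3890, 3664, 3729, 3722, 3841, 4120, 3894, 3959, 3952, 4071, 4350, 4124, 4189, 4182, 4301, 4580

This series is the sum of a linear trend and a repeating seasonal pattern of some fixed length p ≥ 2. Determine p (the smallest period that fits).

5

First differences y_{t+1} − y_t: 279, -226, 65, -7, 119, 279, -226, 65, -7, 119, 279, -226, …
The difference pattern repeats every 5 terms and not for any smaller step, so p = 5.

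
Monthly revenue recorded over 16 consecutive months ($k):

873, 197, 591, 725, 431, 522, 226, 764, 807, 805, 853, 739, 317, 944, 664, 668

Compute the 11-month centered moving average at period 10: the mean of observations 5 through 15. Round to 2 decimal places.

642.91

Sum of periods 5–15: 431 + 522 + 226 + 764 + 807 + 805 + 853 + 739 + 317 + 944 + 664 = 7072
Divide by 11: 7072 / 11 = 642.91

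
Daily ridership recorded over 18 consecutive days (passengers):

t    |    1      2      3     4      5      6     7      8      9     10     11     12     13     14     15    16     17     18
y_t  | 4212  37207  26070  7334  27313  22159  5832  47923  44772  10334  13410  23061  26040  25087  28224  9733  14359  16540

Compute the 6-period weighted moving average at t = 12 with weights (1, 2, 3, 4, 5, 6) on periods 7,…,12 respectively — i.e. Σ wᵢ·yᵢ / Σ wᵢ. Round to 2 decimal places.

Weighted sum: 1·5832 + 2·47923 + 3·44772 + 4·10334 + 5·13410 + 6·23061 = 5832 + 95846 + 134316 + 41336 + 67050 + 138366 = 482746
Weight total: 1 + 2 + 3 + 4 + 5 + 6 = 21
WMA = 482746 / 21 = 22987.90

22987.90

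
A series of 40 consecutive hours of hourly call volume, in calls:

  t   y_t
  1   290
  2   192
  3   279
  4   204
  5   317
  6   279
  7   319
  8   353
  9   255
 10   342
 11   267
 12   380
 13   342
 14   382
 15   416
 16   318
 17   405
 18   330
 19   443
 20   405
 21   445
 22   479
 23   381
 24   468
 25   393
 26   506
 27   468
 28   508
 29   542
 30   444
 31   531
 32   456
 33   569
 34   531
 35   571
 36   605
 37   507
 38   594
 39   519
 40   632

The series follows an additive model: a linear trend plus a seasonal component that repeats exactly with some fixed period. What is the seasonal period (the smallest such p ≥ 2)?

First differences y_{t+1} − y_t: -98, 87, -75, 113, -38, 40, 34, -98, 87, -75, 113, -38, 40, 34, -98, 87, …
The difference pattern repeats every 7 terms and not for any smaller step, so p = 7.

7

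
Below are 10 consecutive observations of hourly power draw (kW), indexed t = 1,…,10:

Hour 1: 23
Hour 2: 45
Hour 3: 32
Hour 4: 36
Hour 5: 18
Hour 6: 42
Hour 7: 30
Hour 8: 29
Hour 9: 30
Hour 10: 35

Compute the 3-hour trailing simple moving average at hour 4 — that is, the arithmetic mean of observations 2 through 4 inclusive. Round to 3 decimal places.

37.667

Sum of periods 2–4: 45 + 32 + 36 = 113
Divide by 3: 113 / 3 = 37.667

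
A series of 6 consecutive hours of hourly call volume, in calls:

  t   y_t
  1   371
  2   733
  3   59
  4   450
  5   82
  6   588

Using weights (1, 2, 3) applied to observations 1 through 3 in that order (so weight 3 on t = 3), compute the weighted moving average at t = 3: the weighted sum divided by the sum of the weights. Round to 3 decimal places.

335.667

Weighted sum: 1·371 + 2·733 + 3·59 = 371 + 1466 + 177 = 2014
Weight total: 1 + 2 + 3 = 6
WMA = 2014 / 6 = 335.667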